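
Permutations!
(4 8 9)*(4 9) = (9)(4 8) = [0, 1, 2, 3, 8, 5, 6, 7, 4, 9]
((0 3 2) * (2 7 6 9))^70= (0 9 7)(2 6 3)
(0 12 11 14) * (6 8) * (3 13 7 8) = (0 12 11 14)(3 13 7 8 6) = [12, 1, 2, 13, 4, 5, 3, 8, 6, 9, 10, 14, 11, 7, 0]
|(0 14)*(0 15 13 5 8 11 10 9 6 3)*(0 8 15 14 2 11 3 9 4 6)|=42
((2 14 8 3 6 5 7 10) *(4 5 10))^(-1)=(2 10 6 3 8 14)(4 7 5)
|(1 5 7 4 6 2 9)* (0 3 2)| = |(0 3 2 9 1 5 7 4 6)| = 9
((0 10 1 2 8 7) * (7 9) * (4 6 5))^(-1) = (0 7 9 8 2 1 10)(4 5 6)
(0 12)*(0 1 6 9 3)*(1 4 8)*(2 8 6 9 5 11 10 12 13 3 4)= (0 13 3)(1 9 4 6 5 11 10 12 2 8)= [13, 9, 8, 0, 6, 11, 5, 7, 1, 4, 12, 10, 2, 3]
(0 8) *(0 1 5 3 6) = (0 8 1 5 3 6) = [8, 5, 2, 6, 4, 3, 0, 7, 1]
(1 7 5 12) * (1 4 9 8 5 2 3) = (1 7 2 3)(4 9 8 5 12) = [0, 7, 3, 1, 9, 12, 6, 2, 5, 8, 10, 11, 4]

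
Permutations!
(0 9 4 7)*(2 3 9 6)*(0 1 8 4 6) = (1 8 4 7)(2 3 9 6) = [0, 8, 3, 9, 7, 5, 2, 1, 4, 6]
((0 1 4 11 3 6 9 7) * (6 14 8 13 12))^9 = (0 6 8 11)(1 9 13 3)(4 7 12 14)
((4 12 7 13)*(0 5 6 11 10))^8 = ((0 5 6 11 10)(4 12 7 13))^8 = (13)(0 11 5 10 6)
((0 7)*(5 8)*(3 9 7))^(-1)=((0 3 9 7)(5 8))^(-1)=(0 7 9 3)(5 8)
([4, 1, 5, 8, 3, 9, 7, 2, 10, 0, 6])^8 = (0 5 7 10 3)(2 6 8 4 9)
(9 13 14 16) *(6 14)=(6 14 16 9 13)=[0, 1, 2, 3, 4, 5, 14, 7, 8, 13, 10, 11, 12, 6, 16, 15, 9]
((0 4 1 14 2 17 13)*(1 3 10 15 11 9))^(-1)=(0 13 17 2 14 1 9 11 15 10 3 4)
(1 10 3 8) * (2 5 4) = (1 10 3 8)(2 5 4) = [0, 10, 5, 8, 2, 4, 6, 7, 1, 9, 3]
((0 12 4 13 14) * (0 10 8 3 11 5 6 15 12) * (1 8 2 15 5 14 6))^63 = (1 6 4 15 10 11 8 5 13 12 2 14 3) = ((1 8 3 11 14 10 2 15 12 4 13 6 5))^63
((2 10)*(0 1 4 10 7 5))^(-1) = ((0 1 4 10 2 7 5))^(-1) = (0 5 7 2 10 4 1)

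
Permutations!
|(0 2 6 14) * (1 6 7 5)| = 7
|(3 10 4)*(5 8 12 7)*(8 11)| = 15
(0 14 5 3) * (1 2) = (0 14 5 3)(1 2) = [14, 2, 1, 0, 4, 3, 6, 7, 8, 9, 10, 11, 12, 13, 5]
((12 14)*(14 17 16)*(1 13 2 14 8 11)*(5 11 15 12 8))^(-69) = (1 16 15 2 11 17 8 13 5 12 14)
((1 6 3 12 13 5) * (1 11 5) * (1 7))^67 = (1 6 3 12 13 7)(5 11)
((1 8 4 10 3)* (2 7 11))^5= ((1 8 4 10 3)(2 7 11))^5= (2 11 7)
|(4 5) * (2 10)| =2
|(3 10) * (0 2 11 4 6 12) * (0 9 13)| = 8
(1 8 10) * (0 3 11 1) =[3, 8, 2, 11, 4, 5, 6, 7, 10, 9, 0, 1] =(0 3 11 1 8 10)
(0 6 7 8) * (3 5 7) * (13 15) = (0 6 3 5 7 8)(13 15) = [6, 1, 2, 5, 4, 7, 3, 8, 0, 9, 10, 11, 12, 15, 14, 13]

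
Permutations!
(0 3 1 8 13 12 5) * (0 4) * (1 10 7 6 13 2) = (0 3 10 7 6 13 12 5 4)(1 8 2) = [3, 8, 1, 10, 0, 4, 13, 6, 2, 9, 7, 11, 5, 12]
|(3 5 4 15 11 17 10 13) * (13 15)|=|(3 5 4 13)(10 15 11 17)|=4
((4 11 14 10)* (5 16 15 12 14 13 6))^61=(4 11 13 6 5 16 15 12 14 10)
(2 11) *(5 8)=(2 11)(5 8)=[0, 1, 11, 3, 4, 8, 6, 7, 5, 9, 10, 2]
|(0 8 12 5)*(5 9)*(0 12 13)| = 3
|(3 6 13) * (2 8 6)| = 5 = |(2 8 6 13 3)|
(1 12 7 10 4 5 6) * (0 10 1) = [10, 12, 2, 3, 5, 6, 0, 1, 8, 9, 4, 11, 7] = (0 10 4 5 6)(1 12 7)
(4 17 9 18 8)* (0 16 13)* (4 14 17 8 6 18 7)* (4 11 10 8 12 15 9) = [16, 1, 2, 3, 12, 5, 18, 11, 14, 7, 8, 10, 15, 0, 17, 9, 13, 4, 6] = (0 16 13)(4 12 15 9 7 11 10 8 14 17)(6 18)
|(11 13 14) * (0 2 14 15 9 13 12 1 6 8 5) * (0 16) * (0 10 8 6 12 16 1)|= |(0 2 14 11 16 10 8 5 1 12)(9 13 15)|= 30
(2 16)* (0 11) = (0 11)(2 16) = [11, 1, 16, 3, 4, 5, 6, 7, 8, 9, 10, 0, 12, 13, 14, 15, 2]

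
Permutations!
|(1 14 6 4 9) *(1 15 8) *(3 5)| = 14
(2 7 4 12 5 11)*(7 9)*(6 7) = (2 9 6 7 4 12 5 11) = [0, 1, 9, 3, 12, 11, 7, 4, 8, 6, 10, 2, 5]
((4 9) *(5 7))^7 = (4 9)(5 7)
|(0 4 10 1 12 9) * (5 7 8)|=6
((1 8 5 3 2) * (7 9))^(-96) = ((1 8 5 3 2)(7 9))^(-96) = (9)(1 2 3 5 8)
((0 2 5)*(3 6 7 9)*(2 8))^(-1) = (0 5 2 8)(3 9 7 6)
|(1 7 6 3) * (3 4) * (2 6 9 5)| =8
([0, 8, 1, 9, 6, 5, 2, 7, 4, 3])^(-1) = [0, 2, 6, 9, 8, 5, 4, 7, 1, 3]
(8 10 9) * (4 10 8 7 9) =(4 10)(7 9) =[0, 1, 2, 3, 10, 5, 6, 9, 8, 7, 4]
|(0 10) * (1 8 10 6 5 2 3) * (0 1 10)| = |(0 6 5 2 3 10 1 8)| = 8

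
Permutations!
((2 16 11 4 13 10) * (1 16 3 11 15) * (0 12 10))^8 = ((0 12 10 2 3 11 4 13)(1 16 15))^8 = (1 15 16)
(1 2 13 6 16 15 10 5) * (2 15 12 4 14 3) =(1 15 10 5)(2 13 6 16 12 4 14 3) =[0, 15, 13, 2, 14, 1, 16, 7, 8, 9, 5, 11, 4, 6, 3, 10, 12]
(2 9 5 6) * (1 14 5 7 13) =(1 14 5 6 2 9 7 13) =[0, 14, 9, 3, 4, 6, 2, 13, 8, 7, 10, 11, 12, 1, 5]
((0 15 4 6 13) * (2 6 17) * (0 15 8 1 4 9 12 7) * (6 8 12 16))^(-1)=(0 7 12)(1 8 2 17 4)(6 16 9 15 13)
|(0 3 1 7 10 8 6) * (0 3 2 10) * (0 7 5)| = |(0 2 10 8 6 3 1 5)| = 8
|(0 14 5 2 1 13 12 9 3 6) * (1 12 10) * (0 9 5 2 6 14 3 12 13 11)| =8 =|(0 3 14 2 13 10 1 11)(5 6 9 12)|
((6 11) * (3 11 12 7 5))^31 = ((3 11 6 12 7 5))^31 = (3 11 6 12 7 5)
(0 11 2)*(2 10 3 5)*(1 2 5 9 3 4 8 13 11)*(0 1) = (1 2)(3 9)(4 8 13 11 10) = [0, 2, 1, 9, 8, 5, 6, 7, 13, 3, 4, 10, 12, 11]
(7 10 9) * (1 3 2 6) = (1 3 2 6)(7 10 9) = [0, 3, 6, 2, 4, 5, 1, 10, 8, 7, 9]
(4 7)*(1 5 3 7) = [0, 5, 2, 7, 1, 3, 6, 4] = (1 5 3 7 4)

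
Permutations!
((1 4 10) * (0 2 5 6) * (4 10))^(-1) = ((0 2 5 6)(1 10))^(-1) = (0 6 5 2)(1 10)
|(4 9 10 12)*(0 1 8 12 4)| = 12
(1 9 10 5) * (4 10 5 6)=[0, 9, 2, 3, 10, 1, 4, 7, 8, 5, 6]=(1 9 5)(4 10 6)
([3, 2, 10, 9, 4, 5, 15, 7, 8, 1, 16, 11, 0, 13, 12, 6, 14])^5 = [10, 12, 0, 16, 4, 5, 15, 7, 8, 14, 3, 11, 2, 13, 1, 6, 9]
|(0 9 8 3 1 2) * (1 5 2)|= 6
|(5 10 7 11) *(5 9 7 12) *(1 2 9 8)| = 6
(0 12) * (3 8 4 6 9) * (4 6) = (0 12)(3 8 6 9) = [12, 1, 2, 8, 4, 5, 9, 7, 6, 3, 10, 11, 0]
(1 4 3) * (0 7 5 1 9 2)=(0 7 5 1 4 3 9 2)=[7, 4, 0, 9, 3, 1, 6, 5, 8, 2]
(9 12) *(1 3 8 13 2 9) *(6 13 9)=(1 3 8 9 12)(2 6 13)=[0, 3, 6, 8, 4, 5, 13, 7, 9, 12, 10, 11, 1, 2]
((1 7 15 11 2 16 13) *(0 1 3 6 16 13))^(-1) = (0 16 6 3 13 2 11 15 7 1)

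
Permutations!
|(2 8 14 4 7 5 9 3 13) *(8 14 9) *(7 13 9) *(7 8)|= 4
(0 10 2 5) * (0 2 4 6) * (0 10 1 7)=(0 1 7)(2 5)(4 6 10)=[1, 7, 5, 3, 6, 2, 10, 0, 8, 9, 4]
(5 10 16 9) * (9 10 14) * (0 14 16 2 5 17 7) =(0 14 9 17 7)(2 5 16 10) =[14, 1, 5, 3, 4, 16, 6, 0, 8, 17, 2, 11, 12, 13, 9, 15, 10, 7]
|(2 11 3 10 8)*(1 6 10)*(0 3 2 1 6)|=|(0 3 6 10 8 1)(2 11)|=6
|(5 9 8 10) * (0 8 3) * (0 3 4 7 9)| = |(0 8 10 5)(4 7 9)| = 12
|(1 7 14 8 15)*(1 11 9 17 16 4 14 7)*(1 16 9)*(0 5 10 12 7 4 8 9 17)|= 40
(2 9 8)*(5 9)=(2 5 9 8)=[0, 1, 5, 3, 4, 9, 6, 7, 2, 8]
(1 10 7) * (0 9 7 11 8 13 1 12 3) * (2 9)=(0 2 9 7 12 3)(1 10 11 8 13)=[2, 10, 9, 0, 4, 5, 6, 12, 13, 7, 11, 8, 3, 1]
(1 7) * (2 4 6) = (1 7)(2 4 6) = [0, 7, 4, 3, 6, 5, 2, 1]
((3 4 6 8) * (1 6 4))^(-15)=((1 6 8 3))^(-15)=(1 6 8 3)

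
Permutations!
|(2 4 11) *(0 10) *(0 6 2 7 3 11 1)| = 6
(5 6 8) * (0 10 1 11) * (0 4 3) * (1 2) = (0 10 2 1 11 4 3)(5 6 8) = [10, 11, 1, 0, 3, 6, 8, 7, 5, 9, 2, 4]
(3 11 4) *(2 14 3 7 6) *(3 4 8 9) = (2 14 4 7 6)(3 11 8 9) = [0, 1, 14, 11, 7, 5, 2, 6, 9, 3, 10, 8, 12, 13, 4]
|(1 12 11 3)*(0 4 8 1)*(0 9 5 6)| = |(0 4 8 1 12 11 3 9 5 6)| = 10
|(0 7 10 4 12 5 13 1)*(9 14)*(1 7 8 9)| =30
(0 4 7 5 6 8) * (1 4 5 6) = [5, 4, 2, 3, 7, 1, 8, 6, 0] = (0 5 1 4 7 6 8)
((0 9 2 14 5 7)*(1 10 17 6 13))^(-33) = (0 14)(1 17 13 10 6)(2 7)(5 9)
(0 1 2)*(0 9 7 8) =(0 1 2 9 7 8) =[1, 2, 9, 3, 4, 5, 6, 8, 0, 7]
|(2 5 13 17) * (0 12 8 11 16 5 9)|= 10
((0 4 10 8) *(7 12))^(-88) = (12)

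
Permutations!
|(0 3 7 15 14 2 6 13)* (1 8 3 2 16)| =|(0 2 6 13)(1 8 3 7 15 14 16)| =28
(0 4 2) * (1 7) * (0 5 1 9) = (0 4 2 5 1 7 9) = [4, 7, 5, 3, 2, 1, 6, 9, 8, 0]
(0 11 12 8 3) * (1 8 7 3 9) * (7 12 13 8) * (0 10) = (0 11 13 8 9 1 7 3 10) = [11, 7, 2, 10, 4, 5, 6, 3, 9, 1, 0, 13, 12, 8]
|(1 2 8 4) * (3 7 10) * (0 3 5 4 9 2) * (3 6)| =|(0 6 3 7 10 5 4 1)(2 8 9)| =24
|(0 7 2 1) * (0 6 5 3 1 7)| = 4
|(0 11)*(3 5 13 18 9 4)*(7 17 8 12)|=|(0 11)(3 5 13 18 9 4)(7 17 8 12)|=12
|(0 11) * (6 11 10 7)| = 5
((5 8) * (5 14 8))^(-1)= (8 14)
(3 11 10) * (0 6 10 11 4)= (11)(0 6 10 3 4)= [6, 1, 2, 4, 0, 5, 10, 7, 8, 9, 3, 11]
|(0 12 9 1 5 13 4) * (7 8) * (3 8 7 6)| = 21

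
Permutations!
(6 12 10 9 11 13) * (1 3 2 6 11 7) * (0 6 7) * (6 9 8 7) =(0 9)(1 3 2 6 12 10 8 7)(11 13) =[9, 3, 6, 2, 4, 5, 12, 1, 7, 0, 8, 13, 10, 11]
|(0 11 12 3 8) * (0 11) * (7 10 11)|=6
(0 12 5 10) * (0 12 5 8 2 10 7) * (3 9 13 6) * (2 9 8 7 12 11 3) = [5, 1, 10, 8, 4, 12, 2, 0, 9, 13, 11, 3, 7, 6] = (0 5 12 7)(2 10 11 3 8 9 13 6)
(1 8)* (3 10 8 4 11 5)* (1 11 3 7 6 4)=[0, 1, 2, 10, 3, 7, 4, 6, 11, 9, 8, 5]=(3 10 8 11 5 7 6 4)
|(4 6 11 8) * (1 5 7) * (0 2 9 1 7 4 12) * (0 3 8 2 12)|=28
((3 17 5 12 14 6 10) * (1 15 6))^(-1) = (1 14 12 5 17 3 10 6 15)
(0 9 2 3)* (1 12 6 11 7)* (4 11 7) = (0 9 2 3)(1 12 6 7)(4 11) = [9, 12, 3, 0, 11, 5, 7, 1, 8, 2, 10, 4, 6]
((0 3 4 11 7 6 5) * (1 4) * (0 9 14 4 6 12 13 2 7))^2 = (0 1 5 14 11 3 6 9 4)(2 12)(7 13)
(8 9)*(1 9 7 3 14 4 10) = (1 9 8 7 3 14 4 10) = [0, 9, 2, 14, 10, 5, 6, 3, 7, 8, 1, 11, 12, 13, 4]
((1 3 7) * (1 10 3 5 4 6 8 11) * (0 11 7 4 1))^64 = (11)(3 7 6)(4 10 8)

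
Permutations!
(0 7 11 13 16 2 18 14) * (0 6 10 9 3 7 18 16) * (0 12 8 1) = (0 18 14 6 10 9 3 7 11 13 12 8 1)(2 16) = [18, 0, 16, 7, 4, 5, 10, 11, 1, 3, 9, 13, 8, 12, 6, 15, 2, 17, 14]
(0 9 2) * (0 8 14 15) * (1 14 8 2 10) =[9, 14, 2, 3, 4, 5, 6, 7, 8, 10, 1, 11, 12, 13, 15, 0] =(0 9 10 1 14 15)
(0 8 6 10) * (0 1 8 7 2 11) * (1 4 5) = (0 7 2 11)(1 8 6 10 4 5) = [7, 8, 11, 3, 5, 1, 10, 2, 6, 9, 4, 0]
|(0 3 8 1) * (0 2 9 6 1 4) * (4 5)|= 20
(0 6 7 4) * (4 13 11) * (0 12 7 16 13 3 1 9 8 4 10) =(0 6 16 13 11 10)(1 9 8 4 12 7 3) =[6, 9, 2, 1, 12, 5, 16, 3, 4, 8, 0, 10, 7, 11, 14, 15, 13]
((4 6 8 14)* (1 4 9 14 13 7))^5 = (1 7 13 8 6 4)(9 14)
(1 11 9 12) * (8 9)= (1 11 8 9 12)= [0, 11, 2, 3, 4, 5, 6, 7, 9, 12, 10, 8, 1]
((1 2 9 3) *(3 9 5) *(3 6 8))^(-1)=((9)(1 2 5 6 8 3))^(-1)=(9)(1 3 8 6 5 2)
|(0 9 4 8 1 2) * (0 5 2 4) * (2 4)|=|(0 9)(1 2 5 4 8)|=10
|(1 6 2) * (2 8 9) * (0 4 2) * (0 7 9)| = 6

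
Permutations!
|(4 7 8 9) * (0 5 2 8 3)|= 8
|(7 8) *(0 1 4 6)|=4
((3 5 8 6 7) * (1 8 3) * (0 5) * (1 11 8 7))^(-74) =(0 5 3)(1 7 11 8 6)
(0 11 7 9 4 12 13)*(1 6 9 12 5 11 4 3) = (0 4 5 11 7 12 13)(1 6 9 3) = [4, 6, 2, 1, 5, 11, 9, 12, 8, 3, 10, 7, 13, 0]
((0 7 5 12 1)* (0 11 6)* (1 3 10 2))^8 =((0 7 5 12 3 10 2 1 11 6))^8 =(0 11 2 3 5)(1 10 12 7 6)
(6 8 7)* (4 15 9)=(4 15 9)(6 8 7)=[0, 1, 2, 3, 15, 5, 8, 6, 7, 4, 10, 11, 12, 13, 14, 9]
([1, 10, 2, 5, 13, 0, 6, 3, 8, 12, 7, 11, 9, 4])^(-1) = [5, 0, 2, 7, 13, 3, 6, 10, 8, 12, 1, 11, 9, 4]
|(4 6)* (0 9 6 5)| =5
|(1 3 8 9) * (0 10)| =4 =|(0 10)(1 3 8 9)|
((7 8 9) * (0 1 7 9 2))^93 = ((9)(0 1 7 8 2))^93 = (9)(0 8 1 2 7)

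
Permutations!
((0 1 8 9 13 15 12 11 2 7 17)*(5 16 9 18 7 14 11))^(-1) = (0 17 7 18 8 1)(2 11 14)(5 12 15 13 9 16)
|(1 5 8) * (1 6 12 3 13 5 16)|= 6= |(1 16)(3 13 5 8 6 12)|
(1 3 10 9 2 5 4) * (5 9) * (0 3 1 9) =(0 3 10 5 4 9 2) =[3, 1, 0, 10, 9, 4, 6, 7, 8, 2, 5]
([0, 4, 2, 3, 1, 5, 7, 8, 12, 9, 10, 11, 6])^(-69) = [0, 4, 2, 3, 1, 5, 12, 6, 7, 9, 10, 11, 8]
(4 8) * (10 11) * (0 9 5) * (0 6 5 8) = (0 9 8 4)(5 6)(10 11) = [9, 1, 2, 3, 0, 6, 5, 7, 4, 8, 11, 10]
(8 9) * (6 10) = (6 10)(8 9) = [0, 1, 2, 3, 4, 5, 10, 7, 9, 8, 6]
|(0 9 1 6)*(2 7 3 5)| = |(0 9 1 6)(2 7 3 5)| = 4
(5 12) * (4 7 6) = [0, 1, 2, 3, 7, 12, 4, 6, 8, 9, 10, 11, 5] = (4 7 6)(5 12)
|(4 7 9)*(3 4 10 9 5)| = 4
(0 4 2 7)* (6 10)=(0 4 2 7)(6 10)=[4, 1, 7, 3, 2, 5, 10, 0, 8, 9, 6]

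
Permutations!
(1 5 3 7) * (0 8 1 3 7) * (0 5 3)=(0 8 1 3 5 7)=[8, 3, 2, 5, 4, 7, 6, 0, 1]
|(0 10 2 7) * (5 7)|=5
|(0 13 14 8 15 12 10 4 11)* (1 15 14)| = |(0 13 1 15 12 10 4 11)(8 14)| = 8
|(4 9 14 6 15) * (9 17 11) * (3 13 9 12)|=10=|(3 13 9 14 6 15 4 17 11 12)|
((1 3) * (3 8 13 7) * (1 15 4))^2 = ((1 8 13 7 3 15 4))^2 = (1 13 3 4 8 7 15)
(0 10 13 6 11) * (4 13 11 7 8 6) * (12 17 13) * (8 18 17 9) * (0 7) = (0 10 11 7 18 17 13 4 12 9 8 6) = [10, 1, 2, 3, 12, 5, 0, 18, 6, 8, 11, 7, 9, 4, 14, 15, 16, 13, 17]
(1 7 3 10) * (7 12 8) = (1 12 8 7 3 10) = [0, 12, 2, 10, 4, 5, 6, 3, 7, 9, 1, 11, 8]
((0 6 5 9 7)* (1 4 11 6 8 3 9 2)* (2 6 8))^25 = (0 9 8 4 2 7 3 11 1)(5 6)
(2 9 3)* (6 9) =[0, 1, 6, 2, 4, 5, 9, 7, 8, 3] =(2 6 9 3)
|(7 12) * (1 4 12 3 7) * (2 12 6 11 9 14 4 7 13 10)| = |(1 7 3 13 10 2 12)(4 6 11 9 14)| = 35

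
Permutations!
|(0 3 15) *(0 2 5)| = 5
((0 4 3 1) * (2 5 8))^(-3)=((0 4 3 1)(2 5 8))^(-3)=(8)(0 4 3 1)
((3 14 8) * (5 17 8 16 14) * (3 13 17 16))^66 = (17)(3 16)(5 14)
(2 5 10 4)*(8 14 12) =(2 5 10 4)(8 14 12) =[0, 1, 5, 3, 2, 10, 6, 7, 14, 9, 4, 11, 8, 13, 12]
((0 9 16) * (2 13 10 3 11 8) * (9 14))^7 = ((0 14 9 16)(2 13 10 3 11 8))^7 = (0 16 9 14)(2 13 10 3 11 8)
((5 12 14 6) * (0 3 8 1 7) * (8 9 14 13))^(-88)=((0 3 9 14 6 5 12 13 8 1 7))^(-88)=(14)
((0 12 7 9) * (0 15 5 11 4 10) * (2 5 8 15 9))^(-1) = (0 10 4 11 5 2 7 12)(8 15)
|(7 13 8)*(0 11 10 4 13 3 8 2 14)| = 21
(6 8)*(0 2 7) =(0 2 7)(6 8) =[2, 1, 7, 3, 4, 5, 8, 0, 6]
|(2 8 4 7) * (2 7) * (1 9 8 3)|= 6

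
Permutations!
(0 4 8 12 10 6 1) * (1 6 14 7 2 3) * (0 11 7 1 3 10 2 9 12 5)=(0 4 8 5)(1 11 7 9 12 2 10 14)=[4, 11, 10, 3, 8, 0, 6, 9, 5, 12, 14, 7, 2, 13, 1]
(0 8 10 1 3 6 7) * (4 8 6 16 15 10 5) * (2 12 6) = (0 2 12 6 7)(1 3 16 15 10)(4 8 5) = [2, 3, 12, 16, 8, 4, 7, 0, 5, 9, 1, 11, 6, 13, 14, 10, 15]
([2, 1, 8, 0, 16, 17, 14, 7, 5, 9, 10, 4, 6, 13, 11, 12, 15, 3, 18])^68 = [8, 1, 5, 2, 14, 3, 15, 7, 17, 9, 10, 6, 16, 13, 12, 4, 11, 0, 18]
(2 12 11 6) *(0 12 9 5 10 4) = (0 12 11 6 2 9 5 10 4) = [12, 1, 9, 3, 0, 10, 2, 7, 8, 5, 4, 6, 11]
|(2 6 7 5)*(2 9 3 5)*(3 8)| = 12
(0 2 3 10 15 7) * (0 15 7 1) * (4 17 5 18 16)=[2, 0, 3, 10, 17, 18, 6, 15, 8, 9, 7, 11, 12, 13, 14, 1, 4, 5, 16]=(0 2 3 10 7 15 1)(4 17 5 18 16)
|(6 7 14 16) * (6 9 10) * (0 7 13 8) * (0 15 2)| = 11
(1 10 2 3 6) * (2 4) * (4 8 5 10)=(1 4 2 3 6)(5 10 8)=[0, 4, 3, 6, 2, 10, 1, 7, 5, 9, 8]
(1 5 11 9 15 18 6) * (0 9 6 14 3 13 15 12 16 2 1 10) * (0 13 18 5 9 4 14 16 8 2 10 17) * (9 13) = (0 4 14 3 18 16 10 9 12 8 2 1 13 15 5 11 6 17) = [4, 13, 1, 18, 14, 11, 17, 7, 2, 12, 9, 6, 8, 15, 3, 5, 10, 0, 16]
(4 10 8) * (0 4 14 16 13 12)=[4, 1, 2, 3, 10, 5, 6, 7, 14, 9, 8, 11, 0, 12, 16, 15, 13]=(0 4 10 8 14 16 13 12)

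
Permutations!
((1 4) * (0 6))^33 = ((0 6)(1 4))^33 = (0 6)(1 4)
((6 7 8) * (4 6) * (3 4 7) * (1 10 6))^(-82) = ((1 10 6 3 4)(7 8))^(-82) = (1 3 10 4 6)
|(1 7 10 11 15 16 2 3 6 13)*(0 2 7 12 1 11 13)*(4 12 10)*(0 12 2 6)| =13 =|(0 6 12 1 10 13 11 15 16 7 4 2 3)|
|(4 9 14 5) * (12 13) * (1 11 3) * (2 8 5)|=|(1 11 3)(2 8 5 4 9 14)(12 13)|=6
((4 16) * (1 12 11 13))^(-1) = ((1 12 11 13)(4 16))^(-1) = (1 13 11 12)(4 16)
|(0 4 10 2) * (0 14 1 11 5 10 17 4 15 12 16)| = 12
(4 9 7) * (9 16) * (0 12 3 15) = [12, 1, 2, 15, 16, 5, 6, 4, 8, 7, 10, 11, 3, 13, 14, 0, 9] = (0 12 3 15)(4 16 9 7)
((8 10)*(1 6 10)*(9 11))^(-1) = (1 8 10 6)(9 11) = ((1 6 10 8)(9 11))^(-1)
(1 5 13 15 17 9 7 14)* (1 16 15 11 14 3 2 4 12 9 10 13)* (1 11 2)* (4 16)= (1 5 11 14 4 12 9 7 3)(2 16 15 17 10 13)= [0, 5, 16, 1, 12, 11, 6, 3, 8, 7, 13, 14, 9, 2, 4, 17, 15, 10]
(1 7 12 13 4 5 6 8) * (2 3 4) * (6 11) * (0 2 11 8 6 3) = (0 2)(1 7 12 13 11 3 4 5 8) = [2, 7, 0, 4, 5, 8, 6, 12, 1, 9, 10, 3, 13, 11]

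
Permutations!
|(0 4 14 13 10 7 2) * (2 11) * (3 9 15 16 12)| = |(0 4 14 13 10 7 11 2)(3 9 15 16 12)| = 40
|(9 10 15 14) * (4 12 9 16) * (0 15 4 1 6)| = 12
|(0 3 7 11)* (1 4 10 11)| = 7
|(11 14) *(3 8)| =|(3 8)(11 14)| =2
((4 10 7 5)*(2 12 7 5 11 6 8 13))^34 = ((2 12 7 11 6 8 13)(4 10 5))^34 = (2 13 8 6 11 7 12)(4 10 5)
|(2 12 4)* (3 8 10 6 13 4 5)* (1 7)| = |(1 7)(2 12 5 3 8 10 6 13 4)| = 18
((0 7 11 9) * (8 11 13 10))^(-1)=((0 7 13 10 8 11 9))^(-1)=(0 9 11 8 10 13 7)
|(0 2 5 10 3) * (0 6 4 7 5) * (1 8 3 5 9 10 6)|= 6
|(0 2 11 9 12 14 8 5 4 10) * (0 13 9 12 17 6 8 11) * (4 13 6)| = 24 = |(0 2)(4 10 6 8 5 13 9 17)(11 12 14)|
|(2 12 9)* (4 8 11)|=|(2 12 9)(4 8 11)|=3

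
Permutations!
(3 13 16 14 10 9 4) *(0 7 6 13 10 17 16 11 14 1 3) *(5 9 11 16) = (0 7 6 13 16 1 3 10 11 14 17 5 9 4) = [7, 3, 2, 10, 0, 9, 13, 6, 8, 4, 11, 14, 12, 16, 17, 15, 1, 5]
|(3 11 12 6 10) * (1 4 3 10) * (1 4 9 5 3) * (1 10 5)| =14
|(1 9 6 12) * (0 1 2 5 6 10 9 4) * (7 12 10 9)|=6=|(0 1 4)(2 5 6 10 7 12)|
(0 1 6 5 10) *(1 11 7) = (0 11 7 1 6 5 10) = [11, 6, 2, 3, 4, 10, 5, 1, 8, 9, 0, 7]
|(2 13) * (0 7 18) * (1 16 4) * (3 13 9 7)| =|(0 3 13 2 9 7 18)(1 16 4)| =21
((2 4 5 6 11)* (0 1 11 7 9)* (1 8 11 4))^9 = (0 9 7 6 5 4 1 2 11 8)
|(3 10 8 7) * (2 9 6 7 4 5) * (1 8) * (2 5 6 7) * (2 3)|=|(1 8 4 6 3 10)(2 9 7)|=6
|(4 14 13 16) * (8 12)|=4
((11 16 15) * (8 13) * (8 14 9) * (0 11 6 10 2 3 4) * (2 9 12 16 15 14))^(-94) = (0 9 4 10 3 6 2 15 13 11 8)(12 14 16)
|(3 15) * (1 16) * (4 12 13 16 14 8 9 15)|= |(1 14 8 9 15 3 4 12 13 16)|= 10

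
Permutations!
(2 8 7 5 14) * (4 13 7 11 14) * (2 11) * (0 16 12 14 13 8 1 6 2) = (0 16 12 14 11 13 7 5 4 8)(1 6 2) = [16, 6, 1, 3, 8, 4, 2, 5, 0, 9, 10, 13, 14, 7, 11, 15, 12]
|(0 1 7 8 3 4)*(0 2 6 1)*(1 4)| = |(1 7 8 3)(2 6 4)| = 12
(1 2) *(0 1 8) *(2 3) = (0 1 3 2 8) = [1, 3, 8, 2, 4, 5, 6, 7, 0]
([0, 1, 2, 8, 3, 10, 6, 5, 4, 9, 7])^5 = (3 4 8)(5 7 10)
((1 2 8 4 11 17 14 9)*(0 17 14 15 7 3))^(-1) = ((0 17 15 7 3)(1 2 8 4 11 14 9))^(-1) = (0 3 7 15 17)(1 9 14 11 4 8 2)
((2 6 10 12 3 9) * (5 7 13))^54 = ((2 6 10 12 3 9)(5 7 13))^54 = (13)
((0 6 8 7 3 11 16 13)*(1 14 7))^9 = (0 13 16 11 3 7 14 1 8 6)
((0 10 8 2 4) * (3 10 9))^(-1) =((0 9 3 10 8 2 4))^(-1) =(0 4 2 8 10 3 9)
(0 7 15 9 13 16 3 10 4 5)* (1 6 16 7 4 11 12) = [4, 6, 2, 10, 5, 0, 16, 15, 8, 13, 11, 12, 1, 7, 14, 9, 3] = (0 4 5)(1 6 16 3 10 11 12)(7 15 9 13)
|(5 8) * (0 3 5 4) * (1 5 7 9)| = 8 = |(0 3 7 9 1 5 8 4)|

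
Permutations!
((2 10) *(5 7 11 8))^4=(11)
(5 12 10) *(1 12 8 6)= [0, 12, 2, 3, 4, 8, 1, 7, 6, 9, 5, 11, 10]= (1 12 10 5 8 6)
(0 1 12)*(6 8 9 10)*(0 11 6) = (0 1 12 11 6 8 9 10) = [1, 12, 2, 3, 4, 5, 8, 7, 9, 10, 0, 6, 11]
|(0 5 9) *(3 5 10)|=5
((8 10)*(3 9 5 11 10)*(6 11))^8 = (3 9 5 6 11 10 8)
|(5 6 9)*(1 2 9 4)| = 6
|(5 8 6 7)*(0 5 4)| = |(0 5 8 6 7 4)| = 6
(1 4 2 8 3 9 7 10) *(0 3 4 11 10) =[3, 11, 8, 9, 2, 5, 6, 0, 4, 7, 1, 10] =(0 3 9 7)(1 11 10)(2 8 4)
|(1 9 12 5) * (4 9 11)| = |(1 11 4 9 12 5)| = 6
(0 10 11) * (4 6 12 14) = (0 10 11)(4 6 12 14) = [10, 1, 2, 3, 6, 5, 12, 7, 8, 9, 11, 0, 14, 13, 4]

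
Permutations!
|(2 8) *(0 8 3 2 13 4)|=|(0 8 13 4)(2 3)|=4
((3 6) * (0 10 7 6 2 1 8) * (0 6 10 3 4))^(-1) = (0 4 6 8 1 2 3)(7 10)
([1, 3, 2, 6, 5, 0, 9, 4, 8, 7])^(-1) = [5, 0, 2, 1, 7, 4, 3, 9, 8, 6]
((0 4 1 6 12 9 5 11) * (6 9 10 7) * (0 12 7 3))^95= (0 11 4 12 1 10 9 3 5)(6 7)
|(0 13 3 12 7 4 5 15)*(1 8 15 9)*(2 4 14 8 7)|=13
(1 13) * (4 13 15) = (1 15 4 13) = [0, 15, 2, 3, 13, 5, 6, 7, 8, 9, 10, 11, 12, 1, 14, 4]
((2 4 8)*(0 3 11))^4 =(0 3 11)(2 4 8)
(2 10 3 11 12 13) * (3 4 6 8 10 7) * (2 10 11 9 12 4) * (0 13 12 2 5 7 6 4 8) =[13, 1, 6, 9, 4, 7, 0, 3, 11, 2, 5, 8, 12, 10] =(0 13 10 5 7 3 9 2 6)(8 11)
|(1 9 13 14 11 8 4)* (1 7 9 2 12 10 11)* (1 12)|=18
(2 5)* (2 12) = (2 5 12) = [0, 1, 5, 3, 4, 12, 6, 7, 8, 9, 10, 11, 2]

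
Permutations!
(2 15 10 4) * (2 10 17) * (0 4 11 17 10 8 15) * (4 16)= (0 16 4 8 15 10 11 17 2)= [16, 1, 0, 3, 8, 5, 6, 7, 15, 9, 11, 17, 12, 13, 14, 10, 4, 2]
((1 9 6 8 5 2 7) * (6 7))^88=((1 9 7)(2 6 8 5))^88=(1 9 7)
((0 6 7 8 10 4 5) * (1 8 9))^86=((0 6 7 9 1 8 10 4 5))^86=(0 8 6 10 7 4 9 5 1)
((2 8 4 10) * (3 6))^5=(2 8 4 10)(3 6)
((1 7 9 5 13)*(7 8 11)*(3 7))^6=(1 5 7 11)(3 8 13 9)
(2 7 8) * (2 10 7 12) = (2 12)(7 8 10) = [0, 1, 12, 3, 4, 5, 6, 8, 10, 9, 7, 11, 2]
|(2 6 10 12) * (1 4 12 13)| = 7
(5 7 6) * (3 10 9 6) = [0, 1, 2, 10, 4, 7, 5, 3, 8, 6, 9] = (3 10 9 6 5 7)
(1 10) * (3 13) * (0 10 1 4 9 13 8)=[10, 1, 2, 8, 9, 5, 6, 7, 0, 13, 4, 11, 12, 3]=(0 10 4 9 13 3 8)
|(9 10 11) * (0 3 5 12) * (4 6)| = 12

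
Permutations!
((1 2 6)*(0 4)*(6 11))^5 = (0 4)(1 2 11 6)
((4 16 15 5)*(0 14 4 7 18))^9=(0 14 4 16 15 5 7 18)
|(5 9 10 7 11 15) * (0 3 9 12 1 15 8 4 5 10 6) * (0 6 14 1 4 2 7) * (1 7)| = |(0 3 9 14 7 11 8 2 1 15 10)(4 5 12)| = 33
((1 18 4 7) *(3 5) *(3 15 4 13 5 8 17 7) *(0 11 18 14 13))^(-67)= (0 18 11)(1 5 3 7 13 4 17 14 15 8)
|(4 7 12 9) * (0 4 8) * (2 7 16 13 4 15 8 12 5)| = |(0 15 8)(2 7 5)(4 16 13)(9 12)| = 6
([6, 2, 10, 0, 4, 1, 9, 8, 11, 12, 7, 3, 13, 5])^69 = [13, 8, 11, 12, 4, 7, 5, 0, 6, 1, 3, 9, 2, 10]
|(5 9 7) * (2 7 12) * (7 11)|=6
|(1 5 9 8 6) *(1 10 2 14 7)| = |(1 5 9 8 6 10 2 14 7)| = 9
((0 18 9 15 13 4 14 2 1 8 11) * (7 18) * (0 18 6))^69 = (1 2 14 4 13 15 9 18 11 8)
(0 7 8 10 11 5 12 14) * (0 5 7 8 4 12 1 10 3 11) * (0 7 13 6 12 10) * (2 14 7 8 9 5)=(0 9 5 1)(2 14)(3 11 13 6 12 7 4 10 8)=[9, 0, 14, 11, 10, 1, 12, 4, 3, 5, 8, 13, 7, 6, 2]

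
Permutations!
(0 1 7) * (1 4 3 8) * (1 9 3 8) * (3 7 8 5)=(0 4 5 3 1 8 9 7)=[4, 8, 2, 1, 5, 3, 6, 0, 9, 7]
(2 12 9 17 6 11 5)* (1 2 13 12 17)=[0, 2, 17, 3, 4, 13, 11, 7, 8, 1, 10, 5, 9, 12, 14, 15, 16, 6]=(1 2 17 6 11 5 13 12 9)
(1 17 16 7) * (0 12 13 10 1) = (0 12 13 10 1 17 16 7) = [12, 17, 2, 3, 4, 5, 6, 0, 8, 9, 1, 11, 13, 10, 14, 15, 7, 16]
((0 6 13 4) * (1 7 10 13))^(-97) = ((0 6 1 7 10 13 4))^(-97) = (0 6 1 7 10 13 4)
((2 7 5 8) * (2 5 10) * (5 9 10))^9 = (2 8)(5 10)(7 9)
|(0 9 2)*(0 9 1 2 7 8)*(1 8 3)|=10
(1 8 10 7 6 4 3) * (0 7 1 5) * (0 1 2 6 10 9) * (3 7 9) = [9, 8, 6, 5, 7, 1, 4, 10, 3, 0, 2] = (0 9)(1 8 3 5)(2 6 4 7 10)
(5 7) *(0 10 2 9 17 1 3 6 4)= (0 10 2 9 17 1 3 6 4)(5 7)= [10, 3, 9, 6, 0, 7, 4, 5, 8, 17, 2, 11, 12, 13, 14, 15, 16, 1]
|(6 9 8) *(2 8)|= 4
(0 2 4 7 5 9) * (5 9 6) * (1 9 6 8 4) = (0 2 1 9)(4 7 6 5 8) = [2, 9, 1, 3, 7, 8, 5, 6, 4, 0]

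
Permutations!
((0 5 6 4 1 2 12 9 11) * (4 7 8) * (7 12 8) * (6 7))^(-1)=(0 11 9 12 6 7 5)(1 4 8 2)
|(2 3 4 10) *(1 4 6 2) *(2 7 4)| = 7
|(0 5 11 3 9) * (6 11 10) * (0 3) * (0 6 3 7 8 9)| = 12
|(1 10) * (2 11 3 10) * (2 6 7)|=7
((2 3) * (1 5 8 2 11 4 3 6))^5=((1 5 8 2 6)(3 11 4))^5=(3 4 11)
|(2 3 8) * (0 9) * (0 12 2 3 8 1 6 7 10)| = |(0 9 12 2 8 3 1 6 7 10)| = 10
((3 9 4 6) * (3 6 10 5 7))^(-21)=(3 10)(4 7)(5 9)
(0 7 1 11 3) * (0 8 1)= (0 7)(1 11 3 8)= [7, 11, 2, 8, 4, 5, 6, 0, 1, 9, 10, 3]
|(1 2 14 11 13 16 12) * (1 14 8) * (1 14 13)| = 15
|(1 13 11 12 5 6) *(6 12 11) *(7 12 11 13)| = |(1 7 12 5 11 13 6)| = 7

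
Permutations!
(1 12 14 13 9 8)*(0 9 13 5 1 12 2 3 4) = (0 9 8 12 14 5 1 2 3 4) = [9, 2, 3, 4, 0, 1, 6, 7, 12, 8, 10, 11, 14, 13, 5]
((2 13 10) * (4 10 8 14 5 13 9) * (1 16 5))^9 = (1 13)(2 9 4 10)(5 14)(8 16)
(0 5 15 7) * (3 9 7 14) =[5, 1, 2, 9, 4, 15, 6, 0, 8, 7, 10, 11, 12, 13, 3, 14] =(0 5 15 14 3 9 7)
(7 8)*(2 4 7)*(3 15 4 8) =(2 8)(3 15 4 7) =[0, 1, 8, 15, 7, 5, 6, 3, 2, 9, 10, 11, 12, 13, 14, 4]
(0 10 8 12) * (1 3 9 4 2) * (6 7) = (0 10 8 12)(1 3 9 4 2)(6 7) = [10, 3, 1, 9, 2, 5, 7, 6, 12, 4, 8, 11, 0]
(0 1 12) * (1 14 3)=[14, 12, 2, 1, 4, 5, 6, 7, 8, 9, 10, 11, 0, 13, 3]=(0 14 3 1 12)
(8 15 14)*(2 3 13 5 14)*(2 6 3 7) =(2 7)(3 13 5 14 8 15 6) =[0, 1, 7, 13, 4, 14, 3, 2, 15, 9, 10, 11, 12, 5, 8, 6]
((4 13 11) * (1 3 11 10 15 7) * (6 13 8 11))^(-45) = (1 10 3 15 6 7 13)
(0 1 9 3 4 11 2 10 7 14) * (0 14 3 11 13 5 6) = [1, 9, 10, 4, 13, 6, 0, 3, 8, 11, 7, 2, 12, 5, 14] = (14)(0 1 9 11 2 10 7 3 4 13 5 6)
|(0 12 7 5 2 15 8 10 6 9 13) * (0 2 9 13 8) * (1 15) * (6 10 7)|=28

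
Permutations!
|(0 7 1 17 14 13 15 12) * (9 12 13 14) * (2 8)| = |(0 7 1 17 9 12)(2 8)(13 15)| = 6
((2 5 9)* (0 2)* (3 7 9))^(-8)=(0 7 5)(2 9 3)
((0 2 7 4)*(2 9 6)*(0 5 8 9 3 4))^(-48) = (0 6 5)(2 8 3)(4 7 9)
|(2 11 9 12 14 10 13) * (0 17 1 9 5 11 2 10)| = 6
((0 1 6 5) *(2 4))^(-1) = (0 5 6 1)(2 4)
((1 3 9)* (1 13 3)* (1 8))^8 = ((1 8)(3 9 13))^8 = (3 13 9)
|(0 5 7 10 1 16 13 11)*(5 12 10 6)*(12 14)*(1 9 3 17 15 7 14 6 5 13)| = 36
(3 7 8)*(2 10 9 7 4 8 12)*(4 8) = (2 10 9 7 12)(3 8) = [0, 1, 10, 8, 4, 5, 6, 12, 3, 7, 9, 11, 2]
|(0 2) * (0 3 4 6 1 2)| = |(1 2 3 4 6)| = 5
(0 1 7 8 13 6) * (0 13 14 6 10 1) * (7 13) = (1 13 10)(6 7 8 14) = [0, 13, 2, 3, 4, 5, 7, 8, 14, 9, 1, 11, 12, 10, 6]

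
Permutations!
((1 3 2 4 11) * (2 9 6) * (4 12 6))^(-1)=((1 3 9 4 11)(2 12 6))^(-1)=(1 11 4 9 3)(2 6 12)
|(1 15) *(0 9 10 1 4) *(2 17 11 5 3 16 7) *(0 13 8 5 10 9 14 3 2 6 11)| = |(0 14 3 16 7 6 11 10 1 15 4 13 8 5 2 17)| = 16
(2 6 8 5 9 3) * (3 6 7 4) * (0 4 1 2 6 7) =(0 4 3 6 8 5 9 7 1 2) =[4, 2, 0, 6, 3, 9, 8, 1, 5, 7]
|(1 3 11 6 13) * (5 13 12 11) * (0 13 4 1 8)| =12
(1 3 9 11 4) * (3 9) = [0, 9, 2, 3, 1, 5, 6, 7, 8, 11, 10, 4] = (1 9 11 4)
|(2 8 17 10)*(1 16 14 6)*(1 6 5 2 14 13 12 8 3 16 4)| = |(1 4)(2 3 16 13 12 8 17 10 14 5)| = 10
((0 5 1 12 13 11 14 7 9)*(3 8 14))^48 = ((0 5 1 12 13 11 3 8 14 7 9))^48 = (0 13 14 5 11 7 1 3 9 12 8)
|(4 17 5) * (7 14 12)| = |(4 17 5)(7 14 12)| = 3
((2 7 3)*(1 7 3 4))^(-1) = ((1 7 4)(2 3))^(-1) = (1 4 7)(2 3)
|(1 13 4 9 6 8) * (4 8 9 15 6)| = |(1 13 8)(4 15 6 9)| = 12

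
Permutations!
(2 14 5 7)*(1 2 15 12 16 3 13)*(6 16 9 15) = (1 2 14 5 7 6 16 3 13)(9 15 12) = [0, 2, 14, 13, 4, 7, 16, 6, 8, 15, 10, 11, 9, 1, 5, 12, 3]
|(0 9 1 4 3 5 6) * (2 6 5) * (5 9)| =8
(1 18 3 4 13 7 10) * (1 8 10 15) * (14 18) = (1 14 18 3 4 13 7 15)(8 10) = [0, 14, 2, 4, 13, 5, 6, 15, 10, 9, 8, 11, 12, 7, 18, 1, 16, 17, 3]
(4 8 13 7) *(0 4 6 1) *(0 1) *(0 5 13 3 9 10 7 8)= (0 4)(3 9 10 7 6 5 13 8)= [4, 1, 2, 9, 0, 13, 5, 6, 3, 10, 7, 11, 12, 8]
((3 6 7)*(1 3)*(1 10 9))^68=(1 6 10)(3 7 9)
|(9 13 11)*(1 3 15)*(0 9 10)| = 15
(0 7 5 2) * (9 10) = [7, 1, 0, 3, 4, 2, 6, 5, 8, 10, 9] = (0 7 5 2)(9 10)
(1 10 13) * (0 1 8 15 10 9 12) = (0 1 9 12)(8 15 10 13) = [1, 9, 2, 3, 4, 5, 6, 7, 15, 12, 13, 11, 0, 8, 14, 10]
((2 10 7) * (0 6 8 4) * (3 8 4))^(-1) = ((0 6 4)(2 10 7)(3 8))^(-1) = (0 4 6)(2 7 10)(3 8)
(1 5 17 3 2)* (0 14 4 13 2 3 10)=(0 14 4 13 2 1 5 17 10)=[14, 5, 1, 3, 13, 17, 6, 7, 8, 9, 0, 11, 12, 2, 4, 15, 16, 10]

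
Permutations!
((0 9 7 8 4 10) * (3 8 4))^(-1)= (0 10 4 7 9)(3 8)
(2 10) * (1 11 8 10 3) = (1 11 8 10 2 3) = [0, 11, 3, 1, 4, 5, 6, 7, 10, 9, 2, 8]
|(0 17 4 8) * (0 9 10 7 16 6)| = 9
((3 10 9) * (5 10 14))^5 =((3 14 5 10 9))^5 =(14)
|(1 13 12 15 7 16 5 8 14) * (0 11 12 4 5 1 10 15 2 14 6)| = |(0 11 12 2 14 10 15 7 16 1 13 4 5 8 6)| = 15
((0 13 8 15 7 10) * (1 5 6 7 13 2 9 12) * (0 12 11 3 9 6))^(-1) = (0 5 1 12 10 7 6 2)(3 11 9)(8 13 15)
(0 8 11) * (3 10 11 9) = (0 8 9 3 10 11) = [8, 1, 2, 10, 4, 5, 6, 7, 9, 3, 11, 0]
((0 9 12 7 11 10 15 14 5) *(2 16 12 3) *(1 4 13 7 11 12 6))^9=((0 9 3 2 16 6 1 4 13 7 12 11 10 15 14 5))^9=(0 7 3 11 16 15 1 5 13 9 12 2 10 6 14 4)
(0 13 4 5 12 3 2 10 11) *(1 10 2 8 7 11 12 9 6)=(0 13 4 5 9 6 1 10 12 3 8 7 11)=[13, 10, 2, 8, 5, 9, 1, 11, 7, 6, 12, 0, 3, 4]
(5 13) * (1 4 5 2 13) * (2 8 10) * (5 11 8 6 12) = (1 4 11 8 10 2 13 6 12 5) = [0, 4, 13, 3, 11, 1, 12, 7, 10, 9, 2, 8, 5, 6]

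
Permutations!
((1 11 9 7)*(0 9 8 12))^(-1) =((0 9 7 1 11 8 12))^(-1) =(0 12 8 11 1 7 9)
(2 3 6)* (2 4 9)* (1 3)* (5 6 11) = (1 3 11 5 6 4 9 2) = [0, 3, 1, 11, 9, 6, 4, 7, 8, 2, 10, 5]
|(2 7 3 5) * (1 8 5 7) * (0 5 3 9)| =8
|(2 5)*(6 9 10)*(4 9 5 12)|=|(2 12 4 9 10 6 5)|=7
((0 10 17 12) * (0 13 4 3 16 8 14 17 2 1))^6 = (0 2)(1 10)(3 13 17 8)(4 12 14 16)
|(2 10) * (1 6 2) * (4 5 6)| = 6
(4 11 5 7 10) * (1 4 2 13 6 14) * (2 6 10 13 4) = [0, 2, 4, 3, 11, 7, 14, 13, 8, 9, 6, 5, 12, 10, 1] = (1 2 4 11 5 7 13 10 6 14)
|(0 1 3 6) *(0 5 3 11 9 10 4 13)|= |(0 1 11 9 10 4 13)(3 6 5)|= 21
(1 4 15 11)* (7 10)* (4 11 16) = (1 11)(4 15 16)(7 10) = [0, 11, 2, 3, 15, 5, 6, 10, 8, 9, 7, 1, 12, 13, 14, 16, 4]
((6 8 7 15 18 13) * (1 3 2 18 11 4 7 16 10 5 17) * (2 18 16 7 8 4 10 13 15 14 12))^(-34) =((1 3 18 15 11 10 5 17)(2 16 13 6 4 8 7 14 12))^(-34) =(1 5 11 18)(2 13 4 7 12 16 6 8 14)(3 17 10 15)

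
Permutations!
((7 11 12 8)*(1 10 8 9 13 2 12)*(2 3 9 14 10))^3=(1 14 7 2 10 11 12 8)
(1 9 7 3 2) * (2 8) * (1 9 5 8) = [0, 5, 9, 1, 4, 8, 6, 3, 2, 7] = (1 5 8 2 9 7 3)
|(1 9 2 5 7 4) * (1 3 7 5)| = 3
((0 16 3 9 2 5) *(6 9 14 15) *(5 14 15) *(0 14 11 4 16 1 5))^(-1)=(0 14 5 1)(2 9 6 15 3 16 4 11)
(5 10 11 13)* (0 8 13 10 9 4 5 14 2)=(0 8 13 14 2)(4 5 9)(10 11)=[8, 1, 0, 3, 5, 9, 6, 7, 13, 4, 11, 10, 12, 14, 2]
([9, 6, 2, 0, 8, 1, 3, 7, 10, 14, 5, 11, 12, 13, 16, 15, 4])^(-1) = [3, 5, 2, 6, 16, 10, 1, 7, 4, 0, 8, 11, 12, 13, 9, 15, 14]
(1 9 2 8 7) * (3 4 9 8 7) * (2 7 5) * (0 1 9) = (0 1 8 3 4)(2 5)(7 9) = [1, 8, 5, 4, 0, 2, 6, 9, 3, 7]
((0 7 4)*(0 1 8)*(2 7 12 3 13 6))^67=(0 4 6 12 1 2 3 8 7 13)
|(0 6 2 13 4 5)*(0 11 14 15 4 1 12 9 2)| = 10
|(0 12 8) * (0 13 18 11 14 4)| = |(0 12 8 13 18 11 14 4)| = 8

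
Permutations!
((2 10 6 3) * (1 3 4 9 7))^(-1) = ((1 3 2 10 6 4 9 7))^(-1) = (1 7 9 4 6 10 2 3)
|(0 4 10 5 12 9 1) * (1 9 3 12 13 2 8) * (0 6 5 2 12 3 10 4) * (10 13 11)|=14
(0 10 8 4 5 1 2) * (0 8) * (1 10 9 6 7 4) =(0 9 6 7 4 5 10)(1 2 8) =[9, 2, 8, 3, 5, 10, 7, 4, 1, 6, 0]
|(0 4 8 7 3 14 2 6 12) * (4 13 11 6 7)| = |(0 13 11 6 12)(2 7 3 14)(4 8)| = 20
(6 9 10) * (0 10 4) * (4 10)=(0 4)(6 9 10)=[4, 1, 2, 3, 0, 5, 9, 7, 8, 10, 6]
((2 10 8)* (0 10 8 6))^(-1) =((0 10 6)(2 8))^(-1) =(0 6 10)(2 8)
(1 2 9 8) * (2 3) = (1 3 2 9 8) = [0, 3, 9, 2, 4, 5, 6, 7, 1, 8]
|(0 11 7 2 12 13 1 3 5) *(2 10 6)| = |(0 11 7 10 6 2 12 13 1 3 5)| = 11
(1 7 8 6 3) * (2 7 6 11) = (1 6 3)(2 7 8 11) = [0, 6, 7, 1, 4, 5, 3, 8, 11, 9, 10, 2]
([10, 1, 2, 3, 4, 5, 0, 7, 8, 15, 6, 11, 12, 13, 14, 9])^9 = (9 15)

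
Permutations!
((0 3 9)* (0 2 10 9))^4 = (2 10 9)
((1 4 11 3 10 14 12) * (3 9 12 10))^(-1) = (1 12 9 11 4)(10 14)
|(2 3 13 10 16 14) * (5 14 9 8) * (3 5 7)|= |(2 5 14)(3 13 10 16 9 8 7)|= 21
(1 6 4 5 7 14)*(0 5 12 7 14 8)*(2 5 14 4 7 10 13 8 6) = (0 14 1 2 5 4 12 10 13 8)(6 7) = [14, 2, 5, 3, 12, 4, 7, 6, 0, 9, 13, 11, 10, 8, 1]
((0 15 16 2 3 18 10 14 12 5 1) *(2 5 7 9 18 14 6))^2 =((0 15 16 5 1)(2 3 14 12 7 9 18 10 6))^2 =(0 16 1 15 5)(2 14 7 18 6 3 12 9 10)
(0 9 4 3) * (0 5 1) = [9, 0, 2, 5, 3, 1, 6, 7, 8, 4] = (0 9 4 3 5 1)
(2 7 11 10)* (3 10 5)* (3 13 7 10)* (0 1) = [1, 0, 10, 3, 4, 13, 6, 11, 8, 9, 2, 5, 12, 7] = (0 1)(2 10)(5 13 7 11)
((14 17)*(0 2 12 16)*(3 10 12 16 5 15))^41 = ((0 2 16)(3 10 12 5 15)(14 17))^41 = (0 16 2)(3 10 12 5 15)(14 17)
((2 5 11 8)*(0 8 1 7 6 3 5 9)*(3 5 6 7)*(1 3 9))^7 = ((0 8 2 1 9)(3 6 5 11))^7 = (0 2 9 8 1)(3 11 5 6)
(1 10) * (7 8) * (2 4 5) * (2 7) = (1 10)(2 4 5 7 8) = [0, 10, 4, 3, 5, 7, 6, 8, 2, 9, 1]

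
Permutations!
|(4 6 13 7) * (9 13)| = 5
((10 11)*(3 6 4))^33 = (10 11)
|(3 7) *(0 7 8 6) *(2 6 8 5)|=|(8)(0 7 3 5 2 6)|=6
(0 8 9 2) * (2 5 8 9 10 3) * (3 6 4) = (0 9 5 8 10 6 4 3 2) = [9, 1, 0, 2, 3, 8, 4, 7, 10, 5, 6]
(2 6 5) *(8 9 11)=(2 6 5)(8 9 11)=[0, 1, 6, 3, 4, 2, 5, 7, 9, 11, 10, 8]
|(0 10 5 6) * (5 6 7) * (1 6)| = |(0 10 1 6)(5 7)| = 4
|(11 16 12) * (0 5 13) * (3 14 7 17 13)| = |(0 5 3 14 7 17 13)(11 16 12)| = 21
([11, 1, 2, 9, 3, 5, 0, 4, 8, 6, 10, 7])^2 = [7, 1, 2, 6, 9, 5, 11, 3, 8, 0, 10, 4]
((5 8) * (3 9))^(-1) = (3 9)(5 8) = ((3 9)(5 8))^(-1)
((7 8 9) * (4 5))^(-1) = ((4 5)(7 8 9))^(-1) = (4 5)(7 9 8)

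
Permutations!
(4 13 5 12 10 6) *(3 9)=(3 9)(4 13 5 12 10 6)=[0, 1, 2, 9, 13, 12, 4, 7, 8, 3, 6, 11, 10, 5]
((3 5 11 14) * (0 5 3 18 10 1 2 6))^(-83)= (0 2 10 14 5 6 1 18 11)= ((0 5 11 14 18 10 1 2 6))^(-83)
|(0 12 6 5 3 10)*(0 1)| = 7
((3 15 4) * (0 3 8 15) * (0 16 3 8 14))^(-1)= ((0 8 15 4 14)(3 16))^(-1)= (0 14 4 15 8)(3 16)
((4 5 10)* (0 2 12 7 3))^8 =((0 2 12 7 3)(4 5 10))^8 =(0 7 2 3 12)(4 10 5)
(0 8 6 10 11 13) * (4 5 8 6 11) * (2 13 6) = (0 2 13)(4 5 8 11 6 10) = [2, 1, 13, 3, 5, 8, 10, 7, 11, 9, 4, 6, 12, 0]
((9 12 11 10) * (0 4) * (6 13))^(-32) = ((0 4)(6 13)(9 12 11 10))^(-32) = (13)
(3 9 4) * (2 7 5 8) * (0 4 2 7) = (0 4 3 9 2)(5 8 7) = [4, 1, 0, 9, 3, 8, 6, 5, 7, 2]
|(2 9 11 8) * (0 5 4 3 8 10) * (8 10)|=20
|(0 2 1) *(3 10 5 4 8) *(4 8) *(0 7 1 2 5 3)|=6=|(0 5 8)(1 7)(3 10)|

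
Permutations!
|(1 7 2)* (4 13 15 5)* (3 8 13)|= 6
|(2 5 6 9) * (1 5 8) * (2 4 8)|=6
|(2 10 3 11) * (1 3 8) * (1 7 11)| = |(1 3)(2 10 8 7 11)| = 10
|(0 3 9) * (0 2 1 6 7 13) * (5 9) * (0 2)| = |(0 3 5 9)(1 6 7 13 2)| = 20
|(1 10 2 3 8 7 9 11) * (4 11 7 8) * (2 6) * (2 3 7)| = 6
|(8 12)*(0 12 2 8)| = 2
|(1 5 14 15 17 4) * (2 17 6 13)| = 9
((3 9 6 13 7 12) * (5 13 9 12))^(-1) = (3 12)(5 7 13)(6 9)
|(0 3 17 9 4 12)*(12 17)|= 3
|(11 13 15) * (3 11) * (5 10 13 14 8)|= |(3 11 14 8 5 10 13 15)|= 8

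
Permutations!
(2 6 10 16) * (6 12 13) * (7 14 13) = (2 12 7 14 13 6 10 16) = [0, 1, 12, 3, 4, 5, 10, 14, 8, 9, 16, 11, 7, 6, 13, 15, 2]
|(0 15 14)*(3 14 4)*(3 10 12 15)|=12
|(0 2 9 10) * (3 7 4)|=|(0 2 9 10)(3 7 4)|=12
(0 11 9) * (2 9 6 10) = (0 11 6 10 2 9) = [11, 1, 9, 3, 4, 5, 10, 7, 8, 0, 2, 6]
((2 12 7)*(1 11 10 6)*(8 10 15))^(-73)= (1 6 10 8 15 11)(2 7 12)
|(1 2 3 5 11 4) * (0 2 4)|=10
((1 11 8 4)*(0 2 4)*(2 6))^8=(0 6 2 4 1 11 8)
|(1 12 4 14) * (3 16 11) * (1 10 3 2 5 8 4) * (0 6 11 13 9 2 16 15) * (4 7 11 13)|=30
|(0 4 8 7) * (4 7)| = |(0 7)(4 8)| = 2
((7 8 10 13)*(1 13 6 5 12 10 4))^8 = ((1 13 7 8 4)(5 12 10 6))^8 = (1 8 13 4 7)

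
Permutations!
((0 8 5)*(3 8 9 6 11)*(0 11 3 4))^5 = ((0 9 6 3 8 5 11 4))^5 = (0 5 6 4 8 9 11 3)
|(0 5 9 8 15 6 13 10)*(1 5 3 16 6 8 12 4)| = 30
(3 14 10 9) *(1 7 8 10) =(1 7 8 10 9 3 14) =[0, 7, 2, 14, 4, 5, 6, 8, 10, 3, 9, 11, 12, 13, 1]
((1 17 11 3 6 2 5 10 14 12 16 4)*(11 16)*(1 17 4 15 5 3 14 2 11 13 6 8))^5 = (1 5)(2 17)(3 16)(4 10)(8 15)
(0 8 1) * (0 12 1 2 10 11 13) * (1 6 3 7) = (0 8 2 10 11 13)(1 12 6 3 7) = [8, 12, 10, 7, 4, 5, 3, 1, 2, 9, 11, 13, 6, 0]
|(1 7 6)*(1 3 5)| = |(1 7 6 3 5)| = 5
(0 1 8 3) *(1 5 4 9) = (0 5 4 9 1 8 3) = [5, 8, 2, 0, 9, 4, 6, 7, 3, 1]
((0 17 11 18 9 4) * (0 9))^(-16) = ((0 17 11 18)(4 9))^(-16) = (18)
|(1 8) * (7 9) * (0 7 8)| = 5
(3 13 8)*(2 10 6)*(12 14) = (2 10 6)(3 13 8)(12 14) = [0, 1, 10, 13, 4, 5, 2, 7, 3, 9, 6, 11, 14, 8, 12]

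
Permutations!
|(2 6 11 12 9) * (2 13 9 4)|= 10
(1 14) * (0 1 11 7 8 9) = (0 1 14 11 7 8 9) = [1, 14, 2, 3, 4, 5, 6, 8, 9, 0, 10, 7, 12, 13, 11]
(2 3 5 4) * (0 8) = (0 8)(2 3 5 4) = [8, 1, 3, 5, 2, 4, 6, 7, 0]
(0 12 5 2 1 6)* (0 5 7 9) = (0 12 7 9)(1 6 5 2) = [12, 6, 1, 3, 4, 2, 5, 9, 8, 0, 10, 11, 7]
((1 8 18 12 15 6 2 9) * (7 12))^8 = (1 9 2 6 15 12 7 18 8)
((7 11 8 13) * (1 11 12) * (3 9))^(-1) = ((1 11 8 13 7 12)(3 9))^(-1) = (1 12 7 13 8 11)(3 9)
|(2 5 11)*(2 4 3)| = 5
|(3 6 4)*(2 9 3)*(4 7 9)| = 4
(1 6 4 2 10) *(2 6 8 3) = (1 8 3 2 10)(4 6) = [0, 8, 10, 2, 6, 5, 4, 7, 3, 9, 1]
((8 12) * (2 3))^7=(2 3)(8 12)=((2 3)(8 12))^7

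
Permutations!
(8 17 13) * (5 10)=(5 10)(8 17 13)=[0, 1, 2, 3, 4, 10, 6, 7, 17, 9, 5, 11, 12, 8, 14, 15, 16, 13]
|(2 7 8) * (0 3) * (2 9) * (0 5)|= 12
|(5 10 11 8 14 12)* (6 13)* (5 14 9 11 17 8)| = 6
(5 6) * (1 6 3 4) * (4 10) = (1 6 5 3 10 4) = [0, 6, 2, 10, 1, 3, 5, 7, 8, 9, 4]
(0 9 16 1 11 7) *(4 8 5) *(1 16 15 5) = (16)(0 9 15 5 4 8 1 11 7) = [9, 11, 2, 3, 8, 4, 6, 0, 1, 15, 10, 7, 12, 13, 14, 5, 16]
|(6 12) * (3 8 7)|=|(3 8 7)(6 12)|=6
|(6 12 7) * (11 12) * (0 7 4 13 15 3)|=9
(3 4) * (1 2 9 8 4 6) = (1 2 9 8 4 3 6) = [0, 2, 9, 6, 3, 5, 1, 7, 4, 8]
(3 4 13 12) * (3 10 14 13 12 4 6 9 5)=(3 6 9 5)(4 12 10 14 13)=[0, 1, 2, 6, 12, 3, 9, 7, 8, 5, 14, 11, 10, 4, 13]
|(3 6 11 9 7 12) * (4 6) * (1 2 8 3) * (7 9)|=9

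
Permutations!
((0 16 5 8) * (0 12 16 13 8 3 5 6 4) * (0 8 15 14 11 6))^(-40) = (16)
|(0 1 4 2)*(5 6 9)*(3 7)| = 12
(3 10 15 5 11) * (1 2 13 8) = [0, 2, 13, 10, 4, 11, 6, 7, 1, 9, 15, 3, 12, 8, 14, 5] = (1 2 13 8)(3 10 15 5 11)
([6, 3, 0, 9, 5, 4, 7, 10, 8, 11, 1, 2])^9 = (11)(4 5)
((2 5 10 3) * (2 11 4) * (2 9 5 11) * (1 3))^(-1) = ((1 3 2 11 4 9 5 10))^(-1) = (1 10 5 9 4 11 2 3)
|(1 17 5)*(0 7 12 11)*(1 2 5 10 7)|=|(0 1 17 10 7 12 11)(2 5)|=14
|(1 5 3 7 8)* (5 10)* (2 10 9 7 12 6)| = |(1 9 7 8)(2 10 5 3 12 6)| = 12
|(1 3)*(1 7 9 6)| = |(1 3 7 9 6)| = 5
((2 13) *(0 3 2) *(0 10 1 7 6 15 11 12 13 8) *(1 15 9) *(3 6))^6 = ((0 6 9 1 7 3 2 8)(10 15 11 12 13))^6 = (0 2 7 9)(1 6 8 3)(10 15 11 12 13)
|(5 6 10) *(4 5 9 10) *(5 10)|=5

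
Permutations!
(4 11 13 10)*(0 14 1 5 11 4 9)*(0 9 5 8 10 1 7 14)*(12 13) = (1 8 10 5 11 12 13)(7 14) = [0, 8, 2, 3, 4, 11, 6, 14, 10, 9, 5, 12, 13, 1, 7]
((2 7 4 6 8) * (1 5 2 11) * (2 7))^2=((1 5 7 4 6 8 11))^2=(1 7 6 11 5 4 8)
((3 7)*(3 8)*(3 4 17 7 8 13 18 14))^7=(3 14 18 13 7 17 4 8)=((3 8 4 17 7 13 18 14))^7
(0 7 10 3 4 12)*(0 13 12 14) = [7, 1, 2, 4, 14, 5, 6, 10, 8, 9, 3, 11, 13, 12, 0] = (0 7 10 3 4 14)(12 13)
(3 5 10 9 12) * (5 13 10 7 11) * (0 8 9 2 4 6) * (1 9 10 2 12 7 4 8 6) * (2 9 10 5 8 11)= (0 6)(1 10 12 3 13 9 7 2 11 8 5 4)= [6, 10, 11, 13, 1, 4, 0, 2, 5, 7, 12, 8, 3, 9]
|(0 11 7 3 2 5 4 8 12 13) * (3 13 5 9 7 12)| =11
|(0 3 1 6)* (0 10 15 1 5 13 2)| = 20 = |(0 3 5 13 2)(1 6 10 15)|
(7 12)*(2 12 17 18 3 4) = [0, 1, 12, 4, 2, 5, 6, 17, 8, 9, 10, 11, 7, 13, 14, 15, 16, 18, 3] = (2 12 7 17 18 3 4)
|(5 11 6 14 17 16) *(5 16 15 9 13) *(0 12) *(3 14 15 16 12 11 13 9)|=|(0 11 6 15 3 14 17 16 12)(5 13)|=18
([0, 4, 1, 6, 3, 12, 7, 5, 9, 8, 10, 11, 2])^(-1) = (1 2 12 5 7 6 3 4)(8 9)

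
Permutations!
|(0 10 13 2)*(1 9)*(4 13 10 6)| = 10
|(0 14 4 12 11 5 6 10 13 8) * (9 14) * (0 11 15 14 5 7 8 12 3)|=|(0 9 5 6 10 13 12 15 14 4 3)(7 8 11)|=33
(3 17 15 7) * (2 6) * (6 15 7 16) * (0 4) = (0 4)(2 15 16 6)(3 17 7) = [4, 1, 15, 17, 0, 5, 2, 3, 8, 9, 10, 11, 12, 13, 14, 16, 6, 7]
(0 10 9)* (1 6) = [10, 6, 2, 3, 4, 5, 1, 7, 8, 0, 9] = (0 10 9)(1 6)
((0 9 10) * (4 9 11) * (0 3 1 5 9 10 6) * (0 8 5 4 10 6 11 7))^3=(0 7)(1 8 11)(3 6 9)(4 5 10)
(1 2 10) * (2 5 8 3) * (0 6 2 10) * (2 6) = (0 2)(1 5 8 3 10) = [2, 5, 0, 10, 4, 8, 6, 7, 3, 9, 1]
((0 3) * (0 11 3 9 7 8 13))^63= ((0 9 7 8 13)(3 11))^63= (0 8 9 13 7)(3 11)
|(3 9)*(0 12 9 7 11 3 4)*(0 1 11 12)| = |(1 11 3 7 12 9 4)| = 7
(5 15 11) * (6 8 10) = (5 15 11)(6 8 10) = [0, 1, 2, 3, 4, 15, 8, 7, 10, 9, 6, 5, 12, 13, 14, 11]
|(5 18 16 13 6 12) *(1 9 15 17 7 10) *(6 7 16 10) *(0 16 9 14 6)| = |(0 16 13 7)(1 14 6 12 5 18 10)(9 15 17)| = 84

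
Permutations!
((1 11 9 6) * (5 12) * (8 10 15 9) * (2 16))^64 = (16)(1 11 8 10 15 9 6)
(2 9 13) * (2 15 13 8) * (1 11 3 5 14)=(1 11 3 5 14)(2 9 8)(13 15)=[0, 11, 9, 5, 4, 14, 6, 7, 2, 8, 10, 3, 12, 15, 1, 13]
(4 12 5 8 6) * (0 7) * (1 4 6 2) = [7, 4, 1, 3, 12, 8, 6, 0, 2, 9, 10, 11, 5] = (0 7)(1 4 12 5 8 2)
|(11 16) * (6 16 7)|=4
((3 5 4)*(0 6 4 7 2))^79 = ((0 6 4 3 5 7 2))^79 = (0 4 5 2 6 3 7)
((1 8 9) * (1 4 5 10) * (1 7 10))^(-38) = (10)(1 9 5 8 4)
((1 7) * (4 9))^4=(9)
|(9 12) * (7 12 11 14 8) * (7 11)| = |(7 12 9)(8 11 14)| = 3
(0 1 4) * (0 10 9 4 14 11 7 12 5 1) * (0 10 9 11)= [10, 14, 2, 3, 9, 1, 6, 12, 8, 4, 11, 7, 5, 13, 0]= (0 10 11 7 12 5 1 14)(4 9)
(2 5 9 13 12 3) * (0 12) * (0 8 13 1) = (0 12 3 2 5 9 1)(8 13) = [12, 0, 5, 2, 4, 9, 6, 7, 13, 1, 10, 11, 3, 8]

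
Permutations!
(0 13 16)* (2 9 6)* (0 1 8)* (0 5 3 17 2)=[13, 8, 9, 17, 4, 3, 0, 7, 5, 6, 10, 11, 12, 16, 14, 15, 1, 2]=(0 13 16 1 8 5 3 17 2 9 6)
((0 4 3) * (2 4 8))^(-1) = ((0 8 2 4 3))^(-1) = (0 3 4 2 8)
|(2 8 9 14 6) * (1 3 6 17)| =8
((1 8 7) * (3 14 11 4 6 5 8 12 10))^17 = (1 4 12 6 10 5 3 8 14 7 11)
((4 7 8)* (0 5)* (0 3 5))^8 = (4 8 7) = ((3 5)(4 7 8))^8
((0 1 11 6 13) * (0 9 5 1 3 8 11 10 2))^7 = ((0 3 8 11 6 13 9 5 1 10 2))^7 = (0 5 11 2 9 8 10 13 3 1 6)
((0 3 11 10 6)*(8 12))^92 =((0 3 11 10 6)(8 12))^92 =(12)(0 11 6 3 10)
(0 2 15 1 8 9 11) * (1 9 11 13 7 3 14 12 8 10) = (0 2 15 9 13 7 3 14 12 8 11)(1 10) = [2, 10, 15, 14, 4, 5, 6, 3, 11, 13, 1, 0, 8, 7, 12, 9]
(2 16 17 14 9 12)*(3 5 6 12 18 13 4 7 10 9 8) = (2 16 17 14 8 3 5 6 12)(4 7 10 9 18 13) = [0, 1, 16, 5, 7, 6, 12, 10, 3, 18, 9, 11, 2, 4, 8, 15, 17, 14, 13]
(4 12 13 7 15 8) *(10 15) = (4 12 13 7 10 15 8) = [0, 1, 2, 3, 12, 5, 6, 10, 4, 9, 15, 11, 13, 7, 14, 8]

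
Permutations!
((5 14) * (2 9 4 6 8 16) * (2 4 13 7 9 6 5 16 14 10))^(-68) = (2 16)(4 6)(5 8)(7 9 13)(10 14)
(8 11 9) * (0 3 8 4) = [3, 1, 2, 8, 0, 5, 6, 7, 11, 4, 10, 9] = (0 3 8 11 9 4)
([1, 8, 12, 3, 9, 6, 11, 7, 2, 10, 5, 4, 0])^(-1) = (0 12 2 8 1)(4 11 6 5 10 9)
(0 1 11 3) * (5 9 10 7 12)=[1, 11, 2, 0, 4, 9, 6, 12, 8, 10, 7, 3, 5]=(0 1 11 3)(5 9 10 7 12)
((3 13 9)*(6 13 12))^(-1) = ((3 12 6 13 9))^(-1) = (3 9 13 6 12)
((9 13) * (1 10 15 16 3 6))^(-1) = (1 6 3 16 15 10)(9 13) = ((1 10 15 16 3 6)(9 13))^(-1)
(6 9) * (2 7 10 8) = (2 7 10 8)(6 9) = [0, 1, 7, 3, 4, 5, 9, 10, 2, 6, 8]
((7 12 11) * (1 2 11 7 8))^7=((1 2 11 8)(7 12))^7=(1 8 11 2)(7 12)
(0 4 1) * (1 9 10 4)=(0 1)(4 9 10)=[1, 0, 2, 3, 9, 5, 6, 7, 8, 10, 4]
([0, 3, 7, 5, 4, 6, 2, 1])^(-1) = [0, 7, 6, 1, 4, 3, 5, 2]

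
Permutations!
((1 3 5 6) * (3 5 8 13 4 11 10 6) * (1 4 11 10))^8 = ((1 5 3 8 13 11)(4 10 6))^8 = (1 3 13)(4 6 10)(5 8 11)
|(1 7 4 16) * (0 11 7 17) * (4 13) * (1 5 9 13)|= |(0 11 7 1 17)(4 16 5 9 13)|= 5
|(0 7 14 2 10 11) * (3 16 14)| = 8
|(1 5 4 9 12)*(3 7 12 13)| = |(1 5 4 9 13 3 7 12)| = 8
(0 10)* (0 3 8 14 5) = [10, 1, 2, 8, 4, 0, 6, 7, 14, 9, 3, 11, 12, 13, 5] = (0 10 3 8 14 5)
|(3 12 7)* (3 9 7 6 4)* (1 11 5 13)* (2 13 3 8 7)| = 12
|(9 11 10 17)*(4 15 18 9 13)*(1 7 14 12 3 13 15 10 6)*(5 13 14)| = |(1 7 5 13 4 10 17 15 18 9 11 6)(3 14 12)| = 12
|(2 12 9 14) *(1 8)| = |(1 8)(2 12 9 14)| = 4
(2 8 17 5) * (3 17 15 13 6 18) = (2 8 15 13 6 18 3 17 5) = [0, 1, 8, 17, 4, 2, 18, 7, 15, 9, 10, 11, 12, 6, 14, 13, 16, 5, 3]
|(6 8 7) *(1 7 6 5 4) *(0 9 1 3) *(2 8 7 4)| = |(0 9 1 4 3)(2 8 6 7 5)| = 5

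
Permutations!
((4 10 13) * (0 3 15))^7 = (0 3 15)(4 10 13)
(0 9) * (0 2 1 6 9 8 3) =(0 8 3)(1 6 9 2) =[8, 6, 1, 0, 4, 5, 9, 7, 3, 2]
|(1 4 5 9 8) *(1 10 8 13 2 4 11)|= 10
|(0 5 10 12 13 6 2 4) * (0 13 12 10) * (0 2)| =|(0 5 2 4 13 6)| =6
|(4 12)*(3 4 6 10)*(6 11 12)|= 4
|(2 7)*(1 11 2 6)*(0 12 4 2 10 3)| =10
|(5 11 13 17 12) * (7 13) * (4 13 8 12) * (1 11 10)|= 21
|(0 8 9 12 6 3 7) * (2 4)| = |(0 8 9 12 6 3 7)(2 4)| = 14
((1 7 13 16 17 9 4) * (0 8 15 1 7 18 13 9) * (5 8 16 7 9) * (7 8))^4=(0 16 17)(1 15 8 13 18)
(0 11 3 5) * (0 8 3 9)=(0 11 9)(3 5 8)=[11, 1, 2, 5, 4, 8, 6, 7, 3, 0, 10, 9]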